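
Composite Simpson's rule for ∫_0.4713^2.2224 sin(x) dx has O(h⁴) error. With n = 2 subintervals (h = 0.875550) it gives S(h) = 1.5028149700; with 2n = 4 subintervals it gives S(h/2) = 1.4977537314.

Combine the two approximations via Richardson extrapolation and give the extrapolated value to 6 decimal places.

1.497416

Leading term ∝ h^4; use weight 16 = 2^4.
16×1.4977537314 = 23.9640597024; 23.9640597024 − 1.5028149700 = 22.4612447324
Divide by 2^4 − 1 = 15.
Result: 1.4974163155
Shift from A(h/2): −0.0003374159.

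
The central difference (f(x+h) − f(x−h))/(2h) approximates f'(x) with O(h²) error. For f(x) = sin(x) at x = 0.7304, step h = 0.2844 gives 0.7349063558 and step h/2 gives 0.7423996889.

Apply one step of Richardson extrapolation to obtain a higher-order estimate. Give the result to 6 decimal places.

0.744897

r = 2, so 2^r = 4.
4 × 0.7423996889 = 2.9695987556; subtract 0.7349063558 → 2.2346923998
Extrapolated: 2.2346923998 / 3 = 0.7448974666
Correction |R − A(h/2)| = 2.498e-03; gap |A(h/2) − A(h)| = 7.493e-03.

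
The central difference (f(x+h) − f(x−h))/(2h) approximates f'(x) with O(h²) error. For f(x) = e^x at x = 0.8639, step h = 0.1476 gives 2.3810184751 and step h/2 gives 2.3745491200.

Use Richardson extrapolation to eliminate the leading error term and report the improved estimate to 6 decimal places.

With r = 2 the leading error scales as h^2, so the weight is 2^2 = 4.
4×2.3745491200 = 9.4981964800; subtract 2.3810184751 → 7.1171780049
7.1171780049 ÷ 3 = 2.3723926683

2.372393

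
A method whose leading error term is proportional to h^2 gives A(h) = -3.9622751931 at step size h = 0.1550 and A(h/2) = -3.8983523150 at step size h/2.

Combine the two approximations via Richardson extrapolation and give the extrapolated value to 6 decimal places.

Order 2 gives 2^r = 4 and 2^r − 1 = 3.
Numerator 4 × A(h/2) − A(h) = 4 × (-3.8983523150) − (-3.9622751931) = -11.6311340669
Denominator 4 − 1 = 3.
(-11.6311340669) ÷ 3 = -3.8770446890
Gap between inputs: 6.392e-02; correction applied: +0.0213076260.

-3.877045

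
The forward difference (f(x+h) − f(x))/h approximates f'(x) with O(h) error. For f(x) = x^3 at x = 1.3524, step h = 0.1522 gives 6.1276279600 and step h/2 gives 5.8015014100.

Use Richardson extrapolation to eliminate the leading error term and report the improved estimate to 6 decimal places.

With r = 1 the leading error scales as h^1, so the weight is 2^1 = 2.
2×5.8015014100 = 11.6030028200; subtract 6.1276279600 → 5.4753748600
Divide by 2^1 − 1 = 1.
R = 5.4753748600/1 = 5.4753748600
Gap between inputs: 3.261e-01; correction applied: −0.3261265500.

5.475375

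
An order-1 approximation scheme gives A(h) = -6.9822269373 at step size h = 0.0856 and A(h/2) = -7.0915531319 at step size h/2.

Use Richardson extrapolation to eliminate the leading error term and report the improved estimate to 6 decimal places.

-7.200879

r = 1: numerator weight 2, denominator 1.
2*(-7.0915531319) = -14.1831062638; (-14.1831062638) − (-6.9822269373) = -7.2008793265
(-7.2008793265) ÷ 1 = -7.2008793265
Shift from A(h/2): −0.1093261946.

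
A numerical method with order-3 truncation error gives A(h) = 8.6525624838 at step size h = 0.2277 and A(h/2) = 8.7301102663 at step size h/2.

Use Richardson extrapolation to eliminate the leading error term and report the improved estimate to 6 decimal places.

Method order is 3; weight 2^3 = 8.
8·8.7301102663 − 8.6525624838 = 61.1883196466
61.1883196466 ÷ 7 = 8.7411885209

8.741189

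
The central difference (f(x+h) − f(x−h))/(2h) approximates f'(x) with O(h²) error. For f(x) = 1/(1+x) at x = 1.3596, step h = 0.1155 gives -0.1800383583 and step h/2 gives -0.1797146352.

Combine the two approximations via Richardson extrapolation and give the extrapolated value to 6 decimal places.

-0.179607

With r = 2 the leading error scales as h^2, so the weight is 2^2 = 4.
Numerator 4*A(h/2) − A(h) = 4*(-0.1797146352) − (-0.1800383583) = -0.5388201825
Divide by 2^2 − 1 = 3.
Result: -0.1796067275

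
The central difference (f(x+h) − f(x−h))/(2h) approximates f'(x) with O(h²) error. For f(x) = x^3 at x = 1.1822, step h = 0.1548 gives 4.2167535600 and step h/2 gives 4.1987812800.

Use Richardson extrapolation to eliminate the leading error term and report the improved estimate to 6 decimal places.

With r = 2 the leading error scales as h^2, so the weight is 2^2 = 4.
4*4.1987812800 = 16.7951251200; subtract 4.2167535600 → 12.5783715600
R = 12.5783715600/3 = 4.1927905200
Correction |R − A(h/2)| = 5.991e-03; gap |A(h/2) − A(h)| = 1.797e-02.

4.192791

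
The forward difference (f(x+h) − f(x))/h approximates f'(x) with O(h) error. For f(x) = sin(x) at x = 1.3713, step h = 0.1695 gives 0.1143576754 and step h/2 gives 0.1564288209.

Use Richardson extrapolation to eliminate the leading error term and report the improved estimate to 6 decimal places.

Order 1 gives 2^r = 2 and 2^r − 1 = 1.
Weighted: 0.3128576418 − 0.1143576754 = 0.1984999664
Denominator 2 − 1 = 1.
0.1984999664 ÷ 1 = 0.1984999664
Shift from A(h/2): +0.0420711455.

0.198500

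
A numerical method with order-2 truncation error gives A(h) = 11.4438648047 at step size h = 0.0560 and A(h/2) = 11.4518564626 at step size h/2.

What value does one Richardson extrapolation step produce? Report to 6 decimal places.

Order 2 gives 2^r = 4 and 2^r − 1 = 3.
Numerator 4 × A(h/2) − A(h) = 4 × 11.4518564626 − 11.4438648047 = 34.3635610457
34.3635610457 ÷ 3 = 11.4545203486
Shift from A(h/2): +0.0026638860.

11.454520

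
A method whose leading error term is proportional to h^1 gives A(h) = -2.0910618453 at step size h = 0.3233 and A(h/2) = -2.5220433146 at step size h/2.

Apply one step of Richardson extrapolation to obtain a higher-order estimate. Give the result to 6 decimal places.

-2.953025

With r = 1 the leading error scales as h^1, so the weight is 2^1 = 2.
A(h/2) − A(h) = -2.5220433146 − (-2.0910618453) = -0.4309814693
Correction (A(h/2) − A(h))/(2 − 1) = (-0.4309814693)/1 = -0.4309814693
R = -2.5220433146 − 0.4309814693 = -2.9530247839
Shift from A(h/2): −0.4309814693.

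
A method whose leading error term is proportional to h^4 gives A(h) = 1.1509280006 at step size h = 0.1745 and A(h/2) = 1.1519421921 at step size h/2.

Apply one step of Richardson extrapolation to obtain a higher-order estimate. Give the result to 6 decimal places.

1.152010

Leading term ∝ h^4; use weight 16 = 2^4.
A(h/2) − A(h) = 1.1519421921 − 1.1509280006 = 0.0010141915
Divide by 2^4 − 1 = 15: 0.0010141915/15 = 0.0000676128
R = A(h/2) + (A(h/2) − A(h))/15 = 1.1519421921 + 0.0000676128 = 1.1520098049
Gap between inputs: 1.014e-03; correction applied: +0.0000676128.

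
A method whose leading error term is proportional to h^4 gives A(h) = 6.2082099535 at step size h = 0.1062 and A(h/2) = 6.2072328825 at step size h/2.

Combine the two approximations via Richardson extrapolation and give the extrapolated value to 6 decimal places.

6.207168

r = 4: numerator weight 16, denominator 15.
16·6.2072328825 − 6.2082099535 = 93.1075161665
R = 93.1075161665/15 = 6.2071677444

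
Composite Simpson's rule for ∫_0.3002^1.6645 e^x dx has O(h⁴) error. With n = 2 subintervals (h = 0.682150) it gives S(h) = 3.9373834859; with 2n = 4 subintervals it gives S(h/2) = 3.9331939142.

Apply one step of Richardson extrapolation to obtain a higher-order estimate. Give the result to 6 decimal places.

Order 4 gives 2^r = 16 and 2^r − 1 = 15.
2^4 × A(h/2) = 62.9311026272; minus A(h) gives 58.9937191413.
Denominator 16 − 1 = 15.
(16 × 3.9331939142 − 3.9373834859)/(16 − 1) = 3.9329146094
Gap between inputs: 4.190e-03; correction applied: −0.0002793048.

3.932915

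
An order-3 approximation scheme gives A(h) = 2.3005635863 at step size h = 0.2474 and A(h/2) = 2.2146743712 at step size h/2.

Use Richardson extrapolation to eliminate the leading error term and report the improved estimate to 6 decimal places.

2.202404

Order 3 gives 2^r = 8 and 2^r − 1 = 7.
8·2.2146743712 − 2.3005635863 = 15.4168313833
(8·2.2146743712 − 2.3005635863)/(8 − 1) = 2.2024044833
Gap between inputs: 8.589e-02; correction applied: −0.0122698879.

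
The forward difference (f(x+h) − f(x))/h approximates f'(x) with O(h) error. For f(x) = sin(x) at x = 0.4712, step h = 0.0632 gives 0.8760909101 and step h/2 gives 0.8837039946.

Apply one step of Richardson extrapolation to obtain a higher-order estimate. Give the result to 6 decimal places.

0.891317

r = 1: numerator weight 2, denominator 1.
2·0.8837039946 = 1.7674079892; 1.7674079892 − 0.8760909101 = 0.8913170791
Extrapolated: 0.8913170791 / 1 = 0.8913170791
Shift from A(h/2): +0.0076130845.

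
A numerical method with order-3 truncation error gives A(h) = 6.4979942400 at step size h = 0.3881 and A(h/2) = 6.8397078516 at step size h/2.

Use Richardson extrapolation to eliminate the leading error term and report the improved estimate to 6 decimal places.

Leading term ∝ h^3; use weight 8 = 2^3.
8·6.8397078516 = 54.7176628128; 54.7176628128 − 6.4979942400 = 48.2196685728
Denominator 8 − 1 = 7.
Result: 6.8885240818

6.888524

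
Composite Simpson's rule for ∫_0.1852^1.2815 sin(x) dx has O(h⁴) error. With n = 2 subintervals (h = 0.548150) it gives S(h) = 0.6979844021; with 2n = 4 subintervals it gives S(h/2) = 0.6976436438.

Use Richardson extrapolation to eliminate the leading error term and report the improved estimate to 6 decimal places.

0.697621

Leading term ∝ h^4; use weight 16 = 2^4.
Top: 16(0.6976436438) − (0.6979844021) = 10.4643138987
Divide by 2^4 − 1 = 15.
Extrapolated: 10.4643138987 / 15 = 0.6976209266
Correction |R − A(h/2)| = 2.272e-05; gap |A(h/2) − A(h)| = 3.408e-04.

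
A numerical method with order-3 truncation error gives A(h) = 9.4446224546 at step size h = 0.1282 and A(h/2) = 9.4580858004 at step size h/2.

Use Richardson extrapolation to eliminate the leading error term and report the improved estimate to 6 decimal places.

9.460009

With r = 3 the leading error scales as h^3, so the weight is 2^3 = 8.
8*9.4580858004 = 75.6646864032; subtract 9.4446224546 → 66.2200639486
Denominator 8 − 1 = 7.
(8*9.4580858004 − 9.4446224546)/(8 − 1) = 9.4600091355
Gap between inputs: 1.346e-02; correction applied: +0.0019233351.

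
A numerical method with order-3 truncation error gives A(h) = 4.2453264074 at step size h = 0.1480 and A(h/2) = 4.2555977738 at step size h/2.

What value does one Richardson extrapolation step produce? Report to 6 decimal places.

4.257065

Order 3 gives 2^r = 8 and 2^r − 1 = 7.
8 × 4.2555977738 − 4.2453264074 = 29.7994557830
Extrapolated: 29.7994557830 / 7 = 4.2570651119
Shift from A(h/2): +0.0014673381.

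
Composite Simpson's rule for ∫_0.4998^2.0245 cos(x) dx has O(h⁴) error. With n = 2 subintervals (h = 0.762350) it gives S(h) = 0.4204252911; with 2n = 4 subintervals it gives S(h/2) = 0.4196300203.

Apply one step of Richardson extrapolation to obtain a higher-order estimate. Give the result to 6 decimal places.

The method has order 4: 2^4 = 16.
16*0.4196300203 = 6.7140803248; subtract 0.4204252911 → 6.2936550337
Divide by 2^4 − 1 = 15.
(16*0.4196300203 − 0.4204252911)/(16 − 1) = 0.4195770022
Gap between inputs: 7.953e-04; correction applied: −0.0000530181.

0.419577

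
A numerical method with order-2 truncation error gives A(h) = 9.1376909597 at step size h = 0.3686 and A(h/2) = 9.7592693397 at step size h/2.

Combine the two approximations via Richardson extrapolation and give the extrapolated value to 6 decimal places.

9.966462

Leading term ∝ h^2; use weight 4 = 2^2.
2^2×A(h/2) = 39.0370773588; minus A(h) gives 29.8993863991.
(4×9.7592693397 − 9.1376909597)/(4 − 1) = 9.9664621330
Shift from A(h/2): +0.2071927933.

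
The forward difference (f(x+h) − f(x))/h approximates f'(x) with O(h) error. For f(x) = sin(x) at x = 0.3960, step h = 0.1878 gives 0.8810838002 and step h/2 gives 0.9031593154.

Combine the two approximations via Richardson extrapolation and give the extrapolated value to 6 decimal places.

Method order is 1; weight 2^1 = 2.
2^1×A(h/2) = 1.8063186308; minus A(h) gives 0.9252348306.
Divide by 2^1 − 1 = 1.
So the Richardson estimate is 0.9252348306.

0.925235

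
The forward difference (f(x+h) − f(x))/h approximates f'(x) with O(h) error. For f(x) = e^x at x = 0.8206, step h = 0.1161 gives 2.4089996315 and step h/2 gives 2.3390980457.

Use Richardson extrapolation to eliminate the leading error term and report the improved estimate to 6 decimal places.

2.269196

The method has order 1: 2^1 = 2.
Numerator 2 × A(h/2) − A(h) = 2 × 2.3390980457 − 2.4089996315 = 2.2691964599
2.2691964599 ÷ 1 = 2.2691964599
Gap between inputs: 6.990e-02; correction applied: −0.0699015858.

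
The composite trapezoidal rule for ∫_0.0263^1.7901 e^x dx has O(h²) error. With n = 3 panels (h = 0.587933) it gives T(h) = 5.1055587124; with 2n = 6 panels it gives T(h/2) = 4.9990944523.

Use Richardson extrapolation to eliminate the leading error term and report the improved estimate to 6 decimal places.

Method order is 2; weight 2^2 = 4.
Top: 4(4.9990944523) − (5.1055587124) = 14.8908190968
14.8908190968 ÷ 3 = 4.9636063656

4.963606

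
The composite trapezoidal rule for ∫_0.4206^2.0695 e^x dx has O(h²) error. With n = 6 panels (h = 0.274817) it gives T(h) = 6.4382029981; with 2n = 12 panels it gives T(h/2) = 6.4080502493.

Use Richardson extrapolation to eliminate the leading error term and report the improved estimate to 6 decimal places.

6.397999

Leading term ∝ h^2; use weight 4 = 2^2.
Top: 4(6.4080502493) − (6.4382029981) = 19.1939979991
Denominator 4 − 1 = 3.
So the Richardson estimate is 6.3979993330.
Gap between inputs: 3.015e-02; correction applied: −0.0100509163.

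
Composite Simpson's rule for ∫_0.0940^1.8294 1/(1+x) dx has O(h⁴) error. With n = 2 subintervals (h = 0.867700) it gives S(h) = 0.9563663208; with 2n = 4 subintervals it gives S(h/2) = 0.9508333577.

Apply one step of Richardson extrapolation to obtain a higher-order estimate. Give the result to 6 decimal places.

0.950464

r = 4, so 2^r = 16.
Weighted: 15.2133337232 − 0.9563663208 = 14.2569674024
Divide by 2^4 − 1 = 15.
Extrapolated: 14.2569674024 / 15 = 0.9504644935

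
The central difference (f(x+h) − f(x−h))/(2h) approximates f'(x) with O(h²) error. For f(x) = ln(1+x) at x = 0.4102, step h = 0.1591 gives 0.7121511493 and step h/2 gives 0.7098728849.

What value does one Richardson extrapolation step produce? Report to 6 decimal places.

0.709113

Leading term ∝ h^2; use weight 4 = 2^2.
Numerator 4·A(h/2) − A(h) = 4·0.7098728849 − 0.7121511493 = 2.1273403903
2.1273403903 ÷ 3 = 0.7091134634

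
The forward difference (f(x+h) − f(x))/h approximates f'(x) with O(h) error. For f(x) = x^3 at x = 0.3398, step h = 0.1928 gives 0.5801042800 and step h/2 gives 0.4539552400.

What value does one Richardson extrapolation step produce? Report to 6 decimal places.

Leading term ∝ h^1; use weight 2 = 2^1.
2^1×A(h/2) = 0.9079104800; minus A(h) gives 0.3278062000.
Denominator 2 − 1 = 1.
(2×0.4539552400 − 0.5801042800)/(2 − 1) = 0.3278062000

0.327806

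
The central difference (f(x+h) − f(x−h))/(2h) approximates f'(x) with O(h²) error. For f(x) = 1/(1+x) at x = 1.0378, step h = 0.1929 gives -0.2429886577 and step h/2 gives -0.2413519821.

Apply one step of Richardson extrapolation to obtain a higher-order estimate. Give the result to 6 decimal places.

Leading term ∝ h^2; use weight 4 = 2^2.
2^2×A(h/2) = -0.9654079284; minus A(h) gives -0.7224192707.
R = (-0.7224192707)/3 = -0.2408064236

-0.240806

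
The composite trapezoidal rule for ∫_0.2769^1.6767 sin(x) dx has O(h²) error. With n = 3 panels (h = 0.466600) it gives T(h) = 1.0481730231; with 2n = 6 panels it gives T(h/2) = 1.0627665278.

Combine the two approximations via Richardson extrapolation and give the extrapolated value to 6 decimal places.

1.067631

r = 2: numerator weight 4, denominator 3.
Difference of the inputs: 1.0627665278 − 1.0481730231 = 0.0145935047
Correction (A(h/2) − A(h))/(4 − 1) = 0.0145935047/3 = 0.0048645016
R = 1.0627665278 + 0.0048645016 = 1.0676310294
Correction |R − A(h/2)| = 4.865e-03; gap |A(h/2) − A(h)| = 1.459e-02.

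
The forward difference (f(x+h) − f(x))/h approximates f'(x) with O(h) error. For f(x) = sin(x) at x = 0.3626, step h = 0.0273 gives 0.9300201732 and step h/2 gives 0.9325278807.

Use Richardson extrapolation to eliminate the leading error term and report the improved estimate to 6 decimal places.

r = 1: numerator weight 2, denominator 1.
2^1·A(h/2) = 1.8650557614; minus A(h) gives 0.9350355882.
0.9350355882 ÷ 1 = 0.9350355882

0.935036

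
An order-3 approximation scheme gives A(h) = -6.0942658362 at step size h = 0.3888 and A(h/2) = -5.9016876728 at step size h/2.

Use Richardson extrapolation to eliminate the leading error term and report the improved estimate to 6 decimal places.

-5.874177

r = 3: numerator weight 8, denominator 7.
Weighted: (-47.2135013824) − (-6.0942658362) = -41.1192355462
(-41.1192355462) ÷ 7 = -5.8741765066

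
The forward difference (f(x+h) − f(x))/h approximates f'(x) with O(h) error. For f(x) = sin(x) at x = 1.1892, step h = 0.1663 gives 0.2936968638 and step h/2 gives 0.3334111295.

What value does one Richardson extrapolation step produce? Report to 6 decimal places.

Method order is 1; weight 2^1 = 2.
2*0.3334111295 − 0.2936968638 = 0.3731253952
R = 0.3731253952/1 = 0.3731253952
Correction |R − A(h/2)| = 3.971e-02; gap |A(h/2) − A(h)| = 3.971e-02.

0.373125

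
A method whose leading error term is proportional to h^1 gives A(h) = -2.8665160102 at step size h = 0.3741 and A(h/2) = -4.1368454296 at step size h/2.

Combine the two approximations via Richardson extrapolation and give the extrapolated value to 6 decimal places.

r = 1, so 2^r = 2.
Top: 2(-4.1368454296) − (-2.8665160102) = -5.4071748490
(2*(-4.1368454296) − (-2.8665160102))/(2 − 1) = -5.4071748490

-5.407175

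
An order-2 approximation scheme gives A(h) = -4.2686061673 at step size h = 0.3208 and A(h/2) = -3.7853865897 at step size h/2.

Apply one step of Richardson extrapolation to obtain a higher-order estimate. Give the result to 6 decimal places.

With r = 2 the leading error scales as h^2, so the weight is 2^2 = 4.
4 × (-3.7853865897) − (-4.2686061673) = -10.8729401915
Divide by 2^2 − 1 = 3.
(-10.8729401915) ÷ 3 = -3.6243133972
Shift from A(h/2): +0.1610731925.

-3.624313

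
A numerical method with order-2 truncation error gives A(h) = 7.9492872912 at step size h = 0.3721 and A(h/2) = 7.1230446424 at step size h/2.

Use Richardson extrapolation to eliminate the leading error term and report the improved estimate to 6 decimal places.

Method order is 2; weight 2^2 = 4.
4·7.1230446424 − 7.9492872912 = 20.5428912784
Divide by 2^2 − 1 = 3.
Extrapolated: 20.5428912784 / 3 = 6.8476304261

6.847630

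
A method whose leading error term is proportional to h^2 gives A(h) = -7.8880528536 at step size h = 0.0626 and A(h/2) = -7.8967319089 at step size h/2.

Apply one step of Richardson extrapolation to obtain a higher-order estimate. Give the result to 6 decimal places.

Method order is 2; weight 2^2 = 4.
2^2 × A(h/2) = -31.5869276356; minus A(h) gives -23.6988747820.
(4 × (-7.8967319089) − (-7.8880528536))/(4 − 1) = -7.8996249273

-7.899625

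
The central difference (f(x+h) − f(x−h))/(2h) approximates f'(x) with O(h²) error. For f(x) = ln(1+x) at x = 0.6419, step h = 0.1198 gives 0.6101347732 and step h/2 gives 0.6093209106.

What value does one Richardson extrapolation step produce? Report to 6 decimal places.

The method has order 2: 2^2 = 4.
4*0.6093209106 = 2.4372836424; 2.4372836424 − 0.6101347732 = 1.8271488692
Divide by 2^2 − 1 = 3.
R = 1.8271488692/3 = 0.6090496231
Shift from A(h/2): −0.0002712875.

0.609050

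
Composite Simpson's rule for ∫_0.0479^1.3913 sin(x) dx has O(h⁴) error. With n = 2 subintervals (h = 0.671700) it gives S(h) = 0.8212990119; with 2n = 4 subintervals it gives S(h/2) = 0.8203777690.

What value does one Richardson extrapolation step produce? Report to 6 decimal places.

0.820316

The method has order 4: 2^4 = 16.
2^4*A(h/2) = 13.1260443040; minus A(h) gives 12.3047452921.
Divide by 2^4 − 1 = 15.
Extrapolated: 12.3047452921 / 15 = 0.8203163528
Shift from A(h/2): −0.0000614162.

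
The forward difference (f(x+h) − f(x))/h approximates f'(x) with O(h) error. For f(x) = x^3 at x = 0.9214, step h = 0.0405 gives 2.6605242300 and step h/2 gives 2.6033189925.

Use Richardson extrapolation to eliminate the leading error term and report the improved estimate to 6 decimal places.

2.546114

r = 1, so 2^r = 2.
Numerator 2·A(h/2) − A(h) = 2·2.6033189925 − 2.6605242300 = 2.5461137550
Extrapolated: 2.5461137550 / 1 = 2.5461137550
Correction |R − A(h/2)| = 5.721e-02; gap |A(h/2) − A(h)| = 5.721e-02.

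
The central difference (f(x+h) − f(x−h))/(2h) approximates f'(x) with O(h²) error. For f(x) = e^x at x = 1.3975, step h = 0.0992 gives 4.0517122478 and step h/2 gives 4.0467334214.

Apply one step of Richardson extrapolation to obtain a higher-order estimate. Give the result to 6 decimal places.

Order 2 gives 2^r = 4 and 2^r − 1 = 3.
4·4.0467334214 = 16.1869336856; subtract 4.0517122478 → 12.1352214378
Denominator 4 − 1 = 3.
Result: 4.0450738126

4.045074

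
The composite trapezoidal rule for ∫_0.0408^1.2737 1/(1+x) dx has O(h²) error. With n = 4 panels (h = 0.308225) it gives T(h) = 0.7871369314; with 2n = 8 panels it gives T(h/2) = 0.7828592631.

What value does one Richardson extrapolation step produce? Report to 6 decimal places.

Error is O(h^2); halving h shrinks it by 2^2 = 4.
2^2·A(h/2) = 3.1314370524; minus A(h) gives 2.3443001210.
Divide by 2^2 − 1 = 3.
2.3443001210 ÷ 3 = 0.7814333737

0.781433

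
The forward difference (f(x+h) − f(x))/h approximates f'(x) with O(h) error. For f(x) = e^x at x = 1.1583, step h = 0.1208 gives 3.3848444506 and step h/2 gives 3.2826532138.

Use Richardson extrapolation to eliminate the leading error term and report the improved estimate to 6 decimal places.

3.180462

Error is O(h^1); halving h shrinks it by 2^1 = 2.
2·3.2826532138 = 6.5653064276; subtract 3.3848444506 → 3.1804619770
R = 3.1804619770/1 = 3.1804619770
Shift from A(h/2): −0.1021912368.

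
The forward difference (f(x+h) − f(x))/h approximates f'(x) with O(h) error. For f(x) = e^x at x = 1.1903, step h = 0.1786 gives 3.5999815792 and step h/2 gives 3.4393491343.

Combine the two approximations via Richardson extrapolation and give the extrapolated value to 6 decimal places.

3.278717

Order 1 gives 2^r = 2 and 2^r − 1 = 1.
Difference of the inputs: 3.4393491343 − 3.5999815792 = -0.1606324449
Divide by 2^1 − 1 = 1: (-0.1606324449)/1 = -0.1606324449
R = 3.4393491343 − 0.1606324449 = 3.2787166894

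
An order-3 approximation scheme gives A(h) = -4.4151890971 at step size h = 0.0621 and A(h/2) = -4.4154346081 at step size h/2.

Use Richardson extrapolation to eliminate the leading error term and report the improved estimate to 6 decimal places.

-4.415470

r = 3, so 2^r = 8.
Numerator 8×A(h/2) − A(h) = 8×(-4.4154346081) − (-4.4151890971) = -30.9082877677
(8×(-4.4154346081) − (-4.4151890971))/(8 − 1) = -4.4154696811
Gap between inputs: 2.455e-04; correction applied: −0.0000350730.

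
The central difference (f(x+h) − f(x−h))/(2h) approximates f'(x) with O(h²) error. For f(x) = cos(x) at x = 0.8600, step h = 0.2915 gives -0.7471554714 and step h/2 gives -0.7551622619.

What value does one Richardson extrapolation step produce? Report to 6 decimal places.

r = 2: numerator weight 4, denominator 3.
Weighted: (-3.0206490476) − (-0.7471554714) = -2.2734935762
(-2.2734935762) ÷ 3 = -0.7578311921

-0.757831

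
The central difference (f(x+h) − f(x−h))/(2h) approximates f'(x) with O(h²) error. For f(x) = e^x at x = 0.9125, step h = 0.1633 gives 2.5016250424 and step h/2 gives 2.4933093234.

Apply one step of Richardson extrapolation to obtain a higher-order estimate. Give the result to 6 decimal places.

Order 2 gives 2^r = 4 and 2^r − 1 = 3.
Weighted: 9.9732372936 − 2.5016250424 = 7.4716122512
R = 7.4716122512/3 = 2.4905374171

2.490537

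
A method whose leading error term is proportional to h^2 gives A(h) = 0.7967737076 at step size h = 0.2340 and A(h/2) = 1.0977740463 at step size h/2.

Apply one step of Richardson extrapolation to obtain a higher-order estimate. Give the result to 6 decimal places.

1.198107

r = 2, so 2^r = 4.
A(h/2) − A(h) = 1.0977740463 − 0.7967737076 = 0.3010003387
Divide by 2^2 − 1 = 3: 0.3010003387/3 = 0.1003334462
R = 1.0977740463 + 0.1003334462 = 1.1981074925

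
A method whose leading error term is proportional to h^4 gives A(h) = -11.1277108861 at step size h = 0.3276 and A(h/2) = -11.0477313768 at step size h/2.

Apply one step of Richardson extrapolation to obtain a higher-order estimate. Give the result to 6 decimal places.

With r = 4 the leading error scales as h^4, so the weight is 2^4 = 16.
16*(-11.0477313768) = -176.7637020288; subtract (-11.1277108861) → -165.6359911427
Denominator 16 − 1 = 15.
So the Richardson estimate is -11.0423994095.
Gap between inputs: 7.998e-02; correction applied: +0.0053319673.

-11.042399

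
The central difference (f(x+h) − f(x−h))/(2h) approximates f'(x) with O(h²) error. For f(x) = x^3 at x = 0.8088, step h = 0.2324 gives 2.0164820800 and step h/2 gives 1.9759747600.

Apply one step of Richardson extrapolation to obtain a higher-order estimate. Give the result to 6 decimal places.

1.962472

Order 2 gives 2^r = 4 and 2^r − 1 = 3.
Numerator 4*A(h/2) − A(h) = 4*1.9759747600 − 2.0164820800 = 5.8874169600
R = 5.8874169600/3 = 1.9624723200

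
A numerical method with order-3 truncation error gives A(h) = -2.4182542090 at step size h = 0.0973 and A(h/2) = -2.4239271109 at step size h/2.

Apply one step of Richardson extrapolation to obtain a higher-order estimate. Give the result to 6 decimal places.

The method has order 3: 2^3 = 8.
A(h/2) − A(h) = -2.4239271109 − (-2.4182542090) = -0.0056729019
Divide by 2^3 − 1 = 7: (-0.0056729019)/7 = -0.0008104146
R = A(h/2) + (A(h/2) − A(h))/7 = -2.4239271109 − 0.0008104146 = -2.4247375255
Correction |R − A(h/2)| = 8.104e-04; gap |A(h/2) − A(h)| = 5.673e-03.

-2.424738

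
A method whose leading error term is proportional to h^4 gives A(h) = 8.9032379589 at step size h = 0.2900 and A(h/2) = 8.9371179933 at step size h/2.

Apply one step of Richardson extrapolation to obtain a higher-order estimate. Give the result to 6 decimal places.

Error is O(h^4); halving h shrinks it by 2^4 = 16.
Numerator 16 × A(h/2) − A(h) = 16 × 8.9371179933 − 8.9032379589 = 134.0906499339
Denominator 16 − 1 = 15.
134.0906499339 ÷ 15 = 8.9393766623

8.939377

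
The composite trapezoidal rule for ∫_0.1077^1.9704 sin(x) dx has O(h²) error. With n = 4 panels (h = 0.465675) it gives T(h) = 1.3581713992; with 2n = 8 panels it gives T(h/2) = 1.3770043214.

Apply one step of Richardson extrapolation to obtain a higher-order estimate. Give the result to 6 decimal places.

1.383282

Method order is 2; weight 2^2 = 4.
4·1.3770043214 − 1.3581713992 = 4.1498458864
Denominator 4 − 1 = 3.
(4·1.3770043214 − 1.3581713992)/(4 − 1) = 1.3832819621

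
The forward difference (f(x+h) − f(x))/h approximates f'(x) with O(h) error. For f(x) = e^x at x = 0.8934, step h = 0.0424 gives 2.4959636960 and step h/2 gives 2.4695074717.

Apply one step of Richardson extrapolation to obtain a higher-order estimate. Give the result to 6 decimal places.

With r = 1 the leading error scales as h^1, so the weight is 2^1 = 2.
2·2.4695074717 − 2.4959636960 = 2.4430512474
Extrapolated: 2.4430512474 / 1 = 2.4430512474
Correction |R − A(h/2)| = 2.646e-02; gap |A(h/2) − A(h)| = 2.646e-02.

2.443051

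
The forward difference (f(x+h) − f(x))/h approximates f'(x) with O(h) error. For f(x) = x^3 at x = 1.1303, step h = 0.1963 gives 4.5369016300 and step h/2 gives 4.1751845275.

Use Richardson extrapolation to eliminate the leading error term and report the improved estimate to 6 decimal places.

3.813467

Leading term ∝ h^1; use weight 2 = 2^1.
Difference of the inputs: 4.1751845275 − 4.5369016300 = -0.3617171025
Divide by 2^1 − 1 = 1: (-0.3617171025)/1 = -0.3617171025
R = A(h/2) + (A(h/2) − A(h))/1 = 4.1751845275 − 0.3617171025 = 3.8134674250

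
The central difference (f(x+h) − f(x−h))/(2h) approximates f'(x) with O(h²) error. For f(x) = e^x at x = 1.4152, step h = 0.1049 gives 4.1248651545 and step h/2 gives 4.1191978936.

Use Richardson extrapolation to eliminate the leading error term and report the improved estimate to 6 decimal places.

Error is O(h^2); halving h shrinks it by 2^2 = 4.
2^2·A(h/2) = 16.4767915744; minus A(h) gives 12.3519264199.
Divide by 2^2 − 1 = 3.
Result: 4.1173088066

4.117309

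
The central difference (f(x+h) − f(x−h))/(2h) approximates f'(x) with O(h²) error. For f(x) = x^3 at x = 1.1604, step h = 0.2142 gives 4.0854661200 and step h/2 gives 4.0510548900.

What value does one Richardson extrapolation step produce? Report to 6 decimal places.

4.039584

Order 2 gives 2^r = 4 and 2^r − 1 = 3.
Difference of the inputs: 4.0510548900 − 4.0854661200 = -0.0344112300
Correction (A(h/2) − A(h))/(4 − 1) = (-0.0344112300)/3 = -0.0114704100
R = A(h/2) + (A(h/2) − A(h))/3 = 4.0510548900 − 0.0114704100 = 4.0395844800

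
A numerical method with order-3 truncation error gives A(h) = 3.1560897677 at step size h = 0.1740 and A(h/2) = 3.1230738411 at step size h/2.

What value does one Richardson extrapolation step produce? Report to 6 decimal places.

The method has order 3: 2^3 = 8.
A(h/2) − A(h) = 3.1230738411 − 3.1560897677 = -0.0330159266
Divide by 2^3 − 1 = 7: (-0.0330159266)/7 = -0.0047165609
R = 3.1230738411 − 0.0047165609 = 3.1183572802

3.118357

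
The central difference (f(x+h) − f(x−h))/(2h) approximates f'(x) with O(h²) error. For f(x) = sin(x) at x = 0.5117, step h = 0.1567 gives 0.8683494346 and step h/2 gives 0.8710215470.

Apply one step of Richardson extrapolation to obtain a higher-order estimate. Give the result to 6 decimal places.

0.871912

The method has order 2: 2^2 = 4.
Difference of the inputs: 0.8710215470 − 0.8683494346 = 0.0026721124
Correction (A(h/2) − A(h))/(4 − 1) = 0.0026721124/3 = 0.0008907041
R = A(h/2) + (A(h/2) − A(h))/3 = 0.8710215470 + 0.0008907041 = 0.8719122511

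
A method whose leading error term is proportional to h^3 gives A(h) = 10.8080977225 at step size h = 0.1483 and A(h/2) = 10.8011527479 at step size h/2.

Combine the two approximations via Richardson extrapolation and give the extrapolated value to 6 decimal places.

r = 3, so 2^r = 8.
Difference of the inputs: 10.8011527479 − 10.8080977225 = -0.0069449746
Divide by 2^3 − 1 = 7: (-0.0069449746)/7 = -0.0009921392
R = A(h/2) + (A(h/2) − A(h))/7 = 10.8011527479 − 0.0009921392 = 10.8001606087

10.800161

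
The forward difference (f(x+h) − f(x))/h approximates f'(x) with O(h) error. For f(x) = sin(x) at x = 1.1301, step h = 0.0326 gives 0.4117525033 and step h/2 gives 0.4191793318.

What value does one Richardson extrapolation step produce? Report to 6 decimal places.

r = 1, so 2^r = 2.
2 × 0.4191793318 = 0.8383586636; 0.8383586636 − 0.4117525033 = 0.4266061603
Denominator 2 − 1 = 1.
Extrapolated: 0.4266061603 / 1 = 0.4266061603
Correction |R − A(h/2)| = 7.427e-03; gap |A(h/2) − A(h)| = 7.427e-03.

0.426606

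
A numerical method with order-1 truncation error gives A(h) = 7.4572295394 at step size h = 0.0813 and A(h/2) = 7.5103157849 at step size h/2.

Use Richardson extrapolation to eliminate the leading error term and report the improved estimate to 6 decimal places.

The method has order 1: 2^1 = 2.
Difference of the inputs: 7.5103157849 − 7.4572295394 = 0.0530862455
Correction (A(h/2) − A(h))/(2 − 1) = 0.0530862455/1 = 0.0530862455
R = 7.5103157849 + 0.0530862455 = 7.5634020304
Shift from A(h/2): +0.0530862455.

7.563402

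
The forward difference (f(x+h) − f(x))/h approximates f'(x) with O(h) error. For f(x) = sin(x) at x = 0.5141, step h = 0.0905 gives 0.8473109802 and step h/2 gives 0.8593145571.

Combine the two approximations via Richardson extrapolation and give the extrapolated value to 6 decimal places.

0.871318

Leading term ∝ h^1; use weight 2 = 2^1.
2^1*A(h/2) = 1.7186291142; minus A(h) gives 0.8713181340.
R = 0.8713181340/1 = 0.8713181340
Correction |R − A(h/2)| = 1.200e-02; gap |A(h/2) − A(h)| = 1.200e-02.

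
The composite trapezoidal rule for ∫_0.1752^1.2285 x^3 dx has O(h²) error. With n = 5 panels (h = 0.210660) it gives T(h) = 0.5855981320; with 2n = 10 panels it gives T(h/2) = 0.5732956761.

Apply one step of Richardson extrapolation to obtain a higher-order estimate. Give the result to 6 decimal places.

Method order is 2; weight 2^2 = 4.
2^2·A(h/2) = 2.2931827044; minus A(h) gives 1.7075845724.
Divide by 2^2 − 1 = 3.
Result: 0.5691948575

0.569195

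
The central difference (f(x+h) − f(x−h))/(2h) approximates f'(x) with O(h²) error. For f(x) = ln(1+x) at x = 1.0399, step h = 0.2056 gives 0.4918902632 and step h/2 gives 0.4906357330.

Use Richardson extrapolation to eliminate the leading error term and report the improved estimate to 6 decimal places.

Order 2 gives 2^r = 4 and 2^r − 1 = 3.
4*0.4906357330 = 1.9625429320; subtract 0.4918902632 → 1.4706526688
Divide by 2^2 − 1 = 3.
(4*0.4906357330 − 0.4918902632)/(4 − 1) = 0.4902175563

0.490218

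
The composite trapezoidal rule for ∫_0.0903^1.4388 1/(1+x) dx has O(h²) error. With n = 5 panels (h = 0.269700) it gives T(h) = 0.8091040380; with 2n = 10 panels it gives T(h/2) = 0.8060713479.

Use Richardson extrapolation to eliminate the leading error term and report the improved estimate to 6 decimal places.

0.805060

Leading term ∝ h^2; use weight 4 = 2^2.
4*0.8060713479 = 3.2242853916; subtract 0.8091040380 → 2.4151813536
Extrapolated: 2.4151813536 / 3 = 0.8050604512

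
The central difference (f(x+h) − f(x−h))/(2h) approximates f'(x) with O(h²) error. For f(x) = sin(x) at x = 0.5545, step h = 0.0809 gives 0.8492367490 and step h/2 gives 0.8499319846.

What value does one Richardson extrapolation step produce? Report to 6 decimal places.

Method order is 2; weight 2^2 = 4.
4 × 0.8499319846 − 0.8492367490 = 2.5504911894
2.5504911894 ÷ 3 = 0.8501637298

0.850164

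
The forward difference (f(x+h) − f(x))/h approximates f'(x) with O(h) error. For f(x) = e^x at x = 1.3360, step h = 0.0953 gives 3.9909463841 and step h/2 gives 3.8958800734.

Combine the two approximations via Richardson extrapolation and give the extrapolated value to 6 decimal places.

3.800814

r = 1: numerator weight 2, denominator 1.
2^1·A(h/2) = 7.7917601468; minus A(h) gives 3.8008137627.
Extrapolated: 3.8008137627 / 1 = 3.8008137627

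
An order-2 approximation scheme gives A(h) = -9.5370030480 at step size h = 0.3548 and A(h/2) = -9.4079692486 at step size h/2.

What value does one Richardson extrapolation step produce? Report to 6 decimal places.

Leading term ∝ h^2; use weight 4 = 2^2.
A(h/2) − A(h) = -9.4079692486 − (-9.5370030480) = 0.1290337994
Divide by 2^2 − 1 = 3: 0.1290337994/3 = 0.0430112665
R = -9.4079692486 + 0.0430112665 = -9.3649579821

-9.364958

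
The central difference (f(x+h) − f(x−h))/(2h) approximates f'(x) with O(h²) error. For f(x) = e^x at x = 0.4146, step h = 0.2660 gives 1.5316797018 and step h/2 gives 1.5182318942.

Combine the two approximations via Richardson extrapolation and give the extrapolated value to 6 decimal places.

1.513749

r = 2: numerator weight 4, denominator 3.
2^2*A(h/2) = 6.0729275768; minus A(h) gives 4.5412478750.
4.5412478750 ÷ 3 = 1.5137492917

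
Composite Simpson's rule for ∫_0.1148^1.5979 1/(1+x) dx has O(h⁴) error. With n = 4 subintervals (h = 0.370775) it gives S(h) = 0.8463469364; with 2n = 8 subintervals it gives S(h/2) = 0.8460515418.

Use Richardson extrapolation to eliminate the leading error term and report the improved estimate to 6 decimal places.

0.846032

The method has order 4: 2^4 = 16.
Top: 16(0.8460515418) − (0.8463469364) = 12.6904777324
R = 12.6904777324/15 = 0.8460318488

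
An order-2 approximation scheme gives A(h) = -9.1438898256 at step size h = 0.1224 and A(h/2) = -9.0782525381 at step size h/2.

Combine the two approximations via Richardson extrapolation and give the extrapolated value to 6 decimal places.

-9.056373

The method has order 2: 2^2 = 4.
Numerator 4·A(h/2) − A(h) = 4·(-9.0782525381) − (-9.1438898256) = -27.1691203268
Denominator 4 − 1 = 3.
(-27.1691203268) ÷ 3 = -9.0563734423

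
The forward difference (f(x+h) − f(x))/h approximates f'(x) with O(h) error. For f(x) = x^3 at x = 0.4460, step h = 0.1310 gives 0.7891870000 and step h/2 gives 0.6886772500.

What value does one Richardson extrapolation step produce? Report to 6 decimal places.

0.588168

Error is O(h^1); halving h shrinks it by 2^1 = 2.
2^1*A(h/2) = 1.3773545000; minus A(h) gives 0.5881675000.
(2*0.6886772500 − 0.7891870000)/(2 − 1) = 0.5881675000
Gap between inputs: 1.005e-01; correction applied: −0.1005097500.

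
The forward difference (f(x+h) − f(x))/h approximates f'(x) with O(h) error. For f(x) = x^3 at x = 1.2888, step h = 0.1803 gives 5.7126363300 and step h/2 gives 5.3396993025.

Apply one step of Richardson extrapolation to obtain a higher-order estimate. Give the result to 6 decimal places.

r = 1: numerator weight 2, denominator 1.
Difference of the inputs: 5.3396993025 − 5.7126363300 = -0.3729370275
Divide by 2^1 − 1 = 1: (-0.3729370275)/1 = -0.3729370275
R = A(h/2) + (A(h/2) − A(h))/1 = 5.3396993025 − 0.3729370275 = 4.9667622750
Correction |R − A(h/2)| = 3.729e-01; gap |A(h/2) − A(h)| = 3.729e-01.

4.966762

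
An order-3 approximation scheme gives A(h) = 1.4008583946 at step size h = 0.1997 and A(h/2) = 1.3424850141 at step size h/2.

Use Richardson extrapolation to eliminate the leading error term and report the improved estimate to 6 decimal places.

Order 3 gives 2^r = 8 and 2^r − 1 = 7.
8 × 1.3424850141 − 1.4008583946 = 9.3390217182
Extrapolated: 9.3390217182 / 7 = 1.3341459597

1.334146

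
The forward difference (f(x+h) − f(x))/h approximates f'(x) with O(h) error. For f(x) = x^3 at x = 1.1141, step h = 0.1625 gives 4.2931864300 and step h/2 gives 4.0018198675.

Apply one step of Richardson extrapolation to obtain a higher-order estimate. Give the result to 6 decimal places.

3.710453

r = 1, so 2^r = 2.
Top: 2(4.0018198675) − (4.2931864300) = 3.7104533050
Extrapolated: 3.7104533050 / 1 = 3.7104533050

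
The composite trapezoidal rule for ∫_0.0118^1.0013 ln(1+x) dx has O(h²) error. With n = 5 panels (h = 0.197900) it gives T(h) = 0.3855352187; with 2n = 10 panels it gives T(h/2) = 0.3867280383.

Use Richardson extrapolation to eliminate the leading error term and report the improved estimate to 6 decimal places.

0.387126

Order 2 gives 2^r = 4 and 2^r − 1 = 3.
Top: 4(0.3867280383) − (0.3855352187) = 1.1613769345
Divide by 2^2 − 1 = 3.
Extrapolated: 1.1613769345 / 3 = 0.3871256448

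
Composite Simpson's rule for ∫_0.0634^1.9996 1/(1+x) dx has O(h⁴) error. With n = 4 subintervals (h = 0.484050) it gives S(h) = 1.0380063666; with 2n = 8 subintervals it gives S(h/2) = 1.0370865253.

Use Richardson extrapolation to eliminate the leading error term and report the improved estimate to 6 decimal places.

1.037025

Error is O(h^4); halving h shrinks it by 2^4 = 16.
Numerator 16 × A(h/2) − A(h) = 16 × 1.0370865253 − 1.0380063666 = 15.5553780382
15.5553780382 ÷ 15 = 1.0370252025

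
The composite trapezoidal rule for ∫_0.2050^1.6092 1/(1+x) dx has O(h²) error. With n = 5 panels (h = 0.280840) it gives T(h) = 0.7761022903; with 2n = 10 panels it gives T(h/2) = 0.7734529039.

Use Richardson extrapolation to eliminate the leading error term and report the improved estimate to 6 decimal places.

0.772570

With r = 2 the leading error scales as h^2, so the weight is 2^2 = 4.
4 × 0.7734529039 = 3.0938116156; subtract 0.7761022903 → 2.3177093253
Denominator 4 − 1 = 3.
So the Richardson estimate is 0.7725697751.
Gap between inputs: 2.649e-03; correction applied: −0.0008831288.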